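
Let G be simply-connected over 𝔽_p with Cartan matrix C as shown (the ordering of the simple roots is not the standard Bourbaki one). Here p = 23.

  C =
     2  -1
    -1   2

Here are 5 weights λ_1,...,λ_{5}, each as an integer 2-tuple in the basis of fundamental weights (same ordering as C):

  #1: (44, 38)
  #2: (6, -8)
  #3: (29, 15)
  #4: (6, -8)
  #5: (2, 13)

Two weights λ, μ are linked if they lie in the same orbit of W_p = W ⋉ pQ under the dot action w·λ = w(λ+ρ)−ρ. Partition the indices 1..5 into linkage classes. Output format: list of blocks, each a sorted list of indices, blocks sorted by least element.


C ↔ A_2 under row/col permutation; |W(A_2)| = 6.

Folding the 5 weights λ_j+ρ into Ā_23 (reps in the given 2-coord order):

  λ_1+ρ ↦ (7, 1);  λ_2+ρ ↦ (0, 7);  λ_3+ρ ↦ (0, 7);  λ_4+ρ ↦ (0, 7);  λ_5+ρ ↦ (3, 14)

These 5 weights hit 3 W_23-dot-orbits; sizes (1, 3, 1):

[[1], [2, 3, 4], [5]]


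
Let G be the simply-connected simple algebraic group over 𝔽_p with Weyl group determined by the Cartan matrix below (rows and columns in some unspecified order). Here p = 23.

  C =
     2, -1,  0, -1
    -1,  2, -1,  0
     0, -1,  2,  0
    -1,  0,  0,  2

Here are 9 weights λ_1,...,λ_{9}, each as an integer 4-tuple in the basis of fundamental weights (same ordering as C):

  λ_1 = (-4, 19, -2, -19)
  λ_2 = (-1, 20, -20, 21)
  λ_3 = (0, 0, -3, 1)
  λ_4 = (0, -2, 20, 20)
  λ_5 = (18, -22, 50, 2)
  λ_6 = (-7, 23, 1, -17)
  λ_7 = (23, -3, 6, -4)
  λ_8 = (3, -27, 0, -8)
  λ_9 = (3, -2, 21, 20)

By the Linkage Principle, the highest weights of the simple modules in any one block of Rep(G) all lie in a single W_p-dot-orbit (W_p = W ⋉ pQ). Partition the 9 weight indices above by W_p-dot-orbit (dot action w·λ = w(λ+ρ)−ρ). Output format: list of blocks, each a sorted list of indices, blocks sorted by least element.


Root system A_4: the 4×4 matrix C matches after relabeling.

Each λ_j+ρ reduced to Ā_23; 4-tuples below use C's row order:

    [1] (16, 1, 1, 3)
    [2] (0, 1, 1, 2)
    [3] (0, 1, 1, 2)
    [4] (0, 1, 1, 2)
    [5] (16, 1, 1, 3)
    [6] (16, 1, 1, 3)
    [7] (16, 1, 1, 3)
    [8] (16, 1, 1, 3)
    [9] (0, 1, 1, 2)

Partition of {1..9} into 2 W_23-dot-orbits:

[[1, 5, 6, 7, 8], [2, 3, 4, 9]]


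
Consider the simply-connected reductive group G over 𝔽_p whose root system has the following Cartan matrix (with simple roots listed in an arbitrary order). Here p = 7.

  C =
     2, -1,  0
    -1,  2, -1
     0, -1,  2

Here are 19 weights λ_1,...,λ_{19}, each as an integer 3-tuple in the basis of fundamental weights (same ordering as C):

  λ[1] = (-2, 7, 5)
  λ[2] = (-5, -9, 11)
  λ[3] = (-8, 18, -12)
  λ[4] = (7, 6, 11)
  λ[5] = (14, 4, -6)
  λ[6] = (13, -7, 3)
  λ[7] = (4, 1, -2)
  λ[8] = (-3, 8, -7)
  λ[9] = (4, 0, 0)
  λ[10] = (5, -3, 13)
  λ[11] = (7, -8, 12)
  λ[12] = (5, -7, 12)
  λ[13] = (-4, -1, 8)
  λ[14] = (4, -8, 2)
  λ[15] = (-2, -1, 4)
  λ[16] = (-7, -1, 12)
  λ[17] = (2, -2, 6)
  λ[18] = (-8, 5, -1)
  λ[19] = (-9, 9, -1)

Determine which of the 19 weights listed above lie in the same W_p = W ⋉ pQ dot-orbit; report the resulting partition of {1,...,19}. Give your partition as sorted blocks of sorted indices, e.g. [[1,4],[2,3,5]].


Root system A_3: the 3×3 matrix C matches after relabeling.

W_7-reps of the 19 weights in Ā_7 (same 3-coord order as C):

  1: (6, 0, 1) · 2: (2, 1, 4) · 3: (0, 1, 4) · 4: (5, 1, 1) · 5: (5, 1, 1) · 6: (0, 1, 4) · 7: (5, 1, 1) · 8: (0, 1, 4) · 9: (5, 1, 1) · 10: (2, 1, 4) · 11: (6, 0, 1) · 12: (6, 0, 1) · 13: (2, 1, 4) · 14: (2, 1, 4) · 15: (0, 1, 4) · 16: (6, 0, 1) · 17: (0, 1, 4) · 18: (6, 0, 1) · 19: (4, 1, 2)

Grouping the 19 weights by Ā_7-representative: 5 linkage classes.

[[1, 11, 12, 16, 18], [2, 10, 13, 14], [3, 6, 8, 15, 17], [4, 5, 7, 9], [19]]


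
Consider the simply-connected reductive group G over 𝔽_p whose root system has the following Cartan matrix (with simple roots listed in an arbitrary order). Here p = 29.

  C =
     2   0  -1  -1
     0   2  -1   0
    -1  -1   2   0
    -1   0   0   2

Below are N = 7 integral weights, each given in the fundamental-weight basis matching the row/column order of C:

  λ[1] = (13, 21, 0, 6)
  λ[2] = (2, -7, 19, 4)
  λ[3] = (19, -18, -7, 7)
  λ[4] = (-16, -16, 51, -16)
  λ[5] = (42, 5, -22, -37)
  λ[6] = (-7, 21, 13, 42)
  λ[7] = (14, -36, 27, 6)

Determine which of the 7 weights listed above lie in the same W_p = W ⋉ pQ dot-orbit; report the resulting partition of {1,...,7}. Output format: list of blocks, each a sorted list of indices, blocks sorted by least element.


Type A_4, rank 4, |W|=120; reorder rows/cols to standard.

λ_j+ρ reflected into Ā_29 (⟨·,θ^∨⟩≤29); 4-tuples as given:

  [1] (6, 7, 1, 8) · [2] (3, 6, 14, 5) · [3] (3, 6, 14, 5) · [4] (6, 7, 1, 8) · [5] (6, 7, 1, 8) · [6] (6, 7, 1, 8) · [7] (6, 7, 1, 8)

The 7 indices split into 2 linkage classes (same alcove rep ⇔ same W_29-dot-orbit):

[[1, 4, 5, 6, 7], [2, 3]]


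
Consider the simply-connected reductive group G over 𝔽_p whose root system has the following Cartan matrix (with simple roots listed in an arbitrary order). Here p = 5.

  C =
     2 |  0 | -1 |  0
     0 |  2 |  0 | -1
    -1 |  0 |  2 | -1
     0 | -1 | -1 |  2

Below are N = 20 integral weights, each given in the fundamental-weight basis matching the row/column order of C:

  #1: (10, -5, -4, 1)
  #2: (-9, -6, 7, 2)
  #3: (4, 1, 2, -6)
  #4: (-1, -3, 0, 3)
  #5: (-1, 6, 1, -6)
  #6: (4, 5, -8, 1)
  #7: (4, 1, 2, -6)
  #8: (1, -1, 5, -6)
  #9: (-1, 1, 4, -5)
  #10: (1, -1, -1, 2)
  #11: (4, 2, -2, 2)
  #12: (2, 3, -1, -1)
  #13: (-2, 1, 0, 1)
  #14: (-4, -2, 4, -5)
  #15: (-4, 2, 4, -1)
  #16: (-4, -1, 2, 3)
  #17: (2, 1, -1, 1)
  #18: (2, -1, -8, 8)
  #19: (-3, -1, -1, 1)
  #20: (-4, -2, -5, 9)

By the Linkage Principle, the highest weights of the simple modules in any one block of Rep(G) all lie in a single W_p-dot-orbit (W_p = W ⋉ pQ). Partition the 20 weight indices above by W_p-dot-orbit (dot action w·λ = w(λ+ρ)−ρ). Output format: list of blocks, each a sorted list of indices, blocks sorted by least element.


C ↔ A_4 under row/col permutation; |W(A_4)| = 120.

W_5-reps of the 20 weights in Ā_5 (same 4-coord order as C):

  [1] (1, 2, 0, 2)
  [2] (1, 0, 0, 2)
  [3] (0, 0, 2, 0)
  [4] (0, 2, 1, 2)
  [5] (1, 0, 0, 2)
  [6] (0, 2, 1, 2)
  [7] (0, 0, 2, 0)
  [8] (1, 2, 0, 0)
  [9] (0, 2, 1, 2)
  [10] (2, 0, 0, 3)
  [11] (1, 2, 0, 0)
  [12] (1, 2, 0, 0)
  [13] (1, 2, 0, 2)
  [14] (0, 2, 1, 2)
  [15] (0, 0, 2, 0)
  [16] (1, 2, 0, 2)
  [17] (1, 0, 0, 2)
  [18] (0, 2, 1, 2)
  [19] (0, 0, 2, 0)
  [20] (1, 2, 0, 2)

These 20 weights hit 6 W_5-dot-orbits; sizes (4, 3, 4, 5, 3, 1):

[[1, 13, 16, 20], [2, 5, 17], [3, 7, 15, 19], [4, 6, 9, 14, 18], [8, 11, 12], [10]]


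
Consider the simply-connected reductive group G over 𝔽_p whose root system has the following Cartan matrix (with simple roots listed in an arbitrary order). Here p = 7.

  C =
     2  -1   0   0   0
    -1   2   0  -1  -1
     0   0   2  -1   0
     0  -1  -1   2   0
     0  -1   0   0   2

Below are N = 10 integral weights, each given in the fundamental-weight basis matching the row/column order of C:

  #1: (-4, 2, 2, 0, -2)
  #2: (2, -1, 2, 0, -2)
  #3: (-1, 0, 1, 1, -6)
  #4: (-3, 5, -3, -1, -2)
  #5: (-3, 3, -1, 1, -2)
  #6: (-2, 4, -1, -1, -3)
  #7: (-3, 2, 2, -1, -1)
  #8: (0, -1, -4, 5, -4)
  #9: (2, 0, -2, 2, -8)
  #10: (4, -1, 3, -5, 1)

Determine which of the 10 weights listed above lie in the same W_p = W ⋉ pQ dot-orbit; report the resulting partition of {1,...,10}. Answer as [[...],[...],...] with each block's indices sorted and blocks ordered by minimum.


D_5 Cartan matrix, 5 simple roots permuted; ρ=(1,1,1,1,1).

W_7-reps of the 10 weights in Ā_7 (same 5-coord order as C):

  λ_1+ρ ↦ (2, 1, 3, 0, 0)
  λ_2+ρ ↦ (2, 1, 3, 0, 0)
  λ_3+ρ ↦ (2, 1, 0, 0, 1)
  λ_4+ρ ↦ (2, 1, 0, 0, 1)
  λ_5+ρ ↦ (2, 1, 0, 0, 1)
  λ_6+ρ ↦ (1, 2, 0, 0, 2)
  λ_7+ρ ↦ (2, 1, 3, 0, 0)
  λ_8+ρ ↦ (2, 1, 3, 0, 0)
  λ_9+ρ ↦ (2, 1, 3, 0, 0)
  λ_10+ρ ↦ (1, 2, 0, 0, 2)

Partition of {1..10} into 3 W_7-dot-orbits:

[[1, 2, 7, 8, 9], [3, 4, 5], [6, 10]]


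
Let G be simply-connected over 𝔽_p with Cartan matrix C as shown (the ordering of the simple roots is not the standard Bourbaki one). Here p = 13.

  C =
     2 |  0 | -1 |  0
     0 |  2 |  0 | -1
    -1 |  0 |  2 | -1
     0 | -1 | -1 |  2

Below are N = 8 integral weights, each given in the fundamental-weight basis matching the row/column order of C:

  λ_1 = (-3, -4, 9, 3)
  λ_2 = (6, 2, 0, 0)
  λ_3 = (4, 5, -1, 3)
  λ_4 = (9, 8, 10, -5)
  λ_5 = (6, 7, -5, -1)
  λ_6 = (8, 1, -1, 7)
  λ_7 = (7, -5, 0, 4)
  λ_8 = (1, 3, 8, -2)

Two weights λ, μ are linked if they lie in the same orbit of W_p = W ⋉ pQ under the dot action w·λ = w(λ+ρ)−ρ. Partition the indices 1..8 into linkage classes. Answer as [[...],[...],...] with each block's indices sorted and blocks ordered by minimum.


C ↔ A_4 under row/col permutation; |W(A_4)| = 120.

Each λ_j+ρ reduced to Ā_13; 4-tuples below use C's row order:

  λ_1 → (1, 2, 8, 1)
  λ_2 → (7, 3, 1, 1)
  λ_3 → (3, 4, 0, 4)
  λ_4 → (3, 4, 0, 4)
  λ_5 → (3, 4, 0, 4)
  λ_6 → (3, 4, 0, 4)
  λ_7 → (7, 3, 1, 1)
  λ_8 → (1, 2, 8, 1)

The 8 indices split into 3 linkage classes (same alcove rep ⇔ same W_13-dot-orbit):

[[1, 8], [2, 7], [3, 4, 5, 6]]


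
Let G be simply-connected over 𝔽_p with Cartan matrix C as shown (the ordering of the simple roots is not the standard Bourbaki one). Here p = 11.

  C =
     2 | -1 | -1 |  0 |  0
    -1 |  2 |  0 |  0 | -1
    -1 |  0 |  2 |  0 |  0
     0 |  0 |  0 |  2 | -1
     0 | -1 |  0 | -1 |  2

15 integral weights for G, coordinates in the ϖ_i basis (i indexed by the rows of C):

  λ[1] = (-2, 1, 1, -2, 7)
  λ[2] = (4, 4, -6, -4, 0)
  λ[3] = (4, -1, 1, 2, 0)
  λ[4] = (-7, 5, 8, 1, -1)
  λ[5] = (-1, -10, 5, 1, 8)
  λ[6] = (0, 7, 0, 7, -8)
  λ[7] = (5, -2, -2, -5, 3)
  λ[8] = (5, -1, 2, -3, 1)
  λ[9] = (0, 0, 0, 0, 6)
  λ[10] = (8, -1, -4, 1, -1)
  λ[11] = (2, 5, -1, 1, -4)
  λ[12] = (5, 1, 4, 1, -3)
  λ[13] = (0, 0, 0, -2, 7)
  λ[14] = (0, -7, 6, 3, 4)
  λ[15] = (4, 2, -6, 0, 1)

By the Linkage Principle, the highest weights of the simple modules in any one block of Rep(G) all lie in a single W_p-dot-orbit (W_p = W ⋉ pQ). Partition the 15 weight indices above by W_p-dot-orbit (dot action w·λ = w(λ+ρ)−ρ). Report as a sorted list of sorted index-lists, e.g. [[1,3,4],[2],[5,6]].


Type A_5, rank 5, |W|=720; reorder rows/cols to standard.

Ā_11 reps of the 15 weights (A_5, coords as presented):

    λ_1 → (1, 1, 1, 1, 7)
    λ_2 → (0, 3, 5, 1, 2)
    λ_3 → (5, 0, 2, 3, 1)
    λ_4 → (6, 0, 3, 2, 0)
    λ_5 → (6, 0, 3, 2, 0)
    λ_6 → (1, 1, 1, 1, 7)
    λ_7 → (4, 0, 1, 3, 1)
    λ_8 → (6, 0, 3, 2, 0)
    λ_9 → (1, 1, 1, 1, 7)
    λ_10 → (6, 0, 3, 2, 0)
    λ_11 → (3, 3, 0, 1, 2)
    λ_12 → (6, 0, 3, 2, 0)
    λ_13 → (1, 1, 1, 1, 7)
    λ_14 → (5, 0, 2, 3, 1)
    λ_15 → (0, 3, 5, 1, 2)

The 15 indices split into 6 linkage classes (same alcove rep ⇔ same W_11-dot-orbit):

[[1, 6, 9, 13], [2, 15], [3, 14], [4, 5, 8, 10, 12], [7], [11]]


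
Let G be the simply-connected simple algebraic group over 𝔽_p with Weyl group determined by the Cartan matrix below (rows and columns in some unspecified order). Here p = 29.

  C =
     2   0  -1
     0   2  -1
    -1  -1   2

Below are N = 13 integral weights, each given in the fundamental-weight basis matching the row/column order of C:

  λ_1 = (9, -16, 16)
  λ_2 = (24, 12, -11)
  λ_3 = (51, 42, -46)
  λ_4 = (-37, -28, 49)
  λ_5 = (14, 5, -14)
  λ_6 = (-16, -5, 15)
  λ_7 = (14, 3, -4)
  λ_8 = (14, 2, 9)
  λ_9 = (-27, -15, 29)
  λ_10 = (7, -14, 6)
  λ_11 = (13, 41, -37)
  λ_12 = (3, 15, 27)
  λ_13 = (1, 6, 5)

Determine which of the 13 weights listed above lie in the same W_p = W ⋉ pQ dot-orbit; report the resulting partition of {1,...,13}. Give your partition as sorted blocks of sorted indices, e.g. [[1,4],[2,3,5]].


C ↔ A_3 under row/col permutation; |W(A_3)| = 24.

Alcove-folded reps (p=29, 13 weights, presented ϖ-order):

  1: (10, 15, 2) · 2: (15, 3, 10) · 3: (2, 7, 6) · 4: (2, 7, 6) · 5: (2, 7, 6) · 6: (12, 1, 3) · 7: (12, 1, 3) · 8: (15, 3, 10) · 9: (15, 3, 10) · 10: (2, 7, 6) · 11: (9, 7, 7) · 12: (15, 3, 10) · 13: (2, 7, 6)

Linkage partition of the 13 weights (5 classes, p=29):

[[1], [2, 8, 9, 12], [3, 4, 5, 10, 13], [6, 7], [11]]


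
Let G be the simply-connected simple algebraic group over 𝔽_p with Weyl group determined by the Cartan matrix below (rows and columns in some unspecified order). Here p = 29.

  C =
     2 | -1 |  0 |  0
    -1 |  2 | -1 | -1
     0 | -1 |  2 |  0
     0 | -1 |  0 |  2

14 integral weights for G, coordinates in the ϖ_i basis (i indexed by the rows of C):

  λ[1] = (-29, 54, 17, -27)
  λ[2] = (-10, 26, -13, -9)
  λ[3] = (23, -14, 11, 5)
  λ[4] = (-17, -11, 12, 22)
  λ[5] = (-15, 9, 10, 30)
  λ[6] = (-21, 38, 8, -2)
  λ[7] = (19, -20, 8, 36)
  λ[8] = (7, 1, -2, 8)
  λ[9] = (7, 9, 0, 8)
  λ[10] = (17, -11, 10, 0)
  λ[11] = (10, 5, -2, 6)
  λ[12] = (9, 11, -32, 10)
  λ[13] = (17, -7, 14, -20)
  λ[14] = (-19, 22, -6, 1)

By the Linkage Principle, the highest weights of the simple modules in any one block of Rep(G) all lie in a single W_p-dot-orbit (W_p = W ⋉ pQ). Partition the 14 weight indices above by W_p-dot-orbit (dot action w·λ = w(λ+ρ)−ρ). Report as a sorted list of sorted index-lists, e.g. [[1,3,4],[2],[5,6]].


D_4 Cartan matrix, 4 simple roots permuted; ρ=(1,1,1,1).

Alcove-folded reps (p=29, 14 weights, presented ϖ-order):

    1: (0, 1, 10, 2)
    2: (7, 2, 10, 6)
    3: (11, 5, 1, 7)
    4: (10, 0, 13, 3)
    5: (7, 2, 10, 6)
    6: (8, 1, 1, 9)
    7: (8, 1, 1, 9)
    8: (8, 1, 1, 9)
    9: (8, 1, 1, 9)
    10: (8, 1, 1, 9)
    11: (11, 5, 1, 7)
    12: (7, 2, 10, 6)
    13: (7, 2, 10, 6)
    14: (18, 0, 5, 2)

The 14 indices split into 6 linkage classes (same alcove rep ⇔ same W_29-dot-orbit):

[[1], [2, 5, 12, 13], [3, 11], [4], [6, 7, 8, 9, 10], [14]]


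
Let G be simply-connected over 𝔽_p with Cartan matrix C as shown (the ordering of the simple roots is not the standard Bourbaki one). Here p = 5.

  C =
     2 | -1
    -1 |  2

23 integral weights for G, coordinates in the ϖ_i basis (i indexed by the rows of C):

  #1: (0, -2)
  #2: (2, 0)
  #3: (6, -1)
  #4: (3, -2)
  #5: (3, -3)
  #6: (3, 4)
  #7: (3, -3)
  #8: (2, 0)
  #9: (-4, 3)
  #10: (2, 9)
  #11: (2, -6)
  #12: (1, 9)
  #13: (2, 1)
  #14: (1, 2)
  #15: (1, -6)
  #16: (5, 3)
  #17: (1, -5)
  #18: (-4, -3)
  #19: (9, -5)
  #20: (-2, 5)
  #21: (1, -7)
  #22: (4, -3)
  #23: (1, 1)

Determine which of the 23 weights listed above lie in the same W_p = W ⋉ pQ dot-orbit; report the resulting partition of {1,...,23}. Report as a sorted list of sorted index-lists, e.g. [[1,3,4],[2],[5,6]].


Root system A_2: the 2×2 matrix C matches after relabeling.

λ_j+ρ reflected into Ā_5 (⟨·,θ^∨⟩≤5); 2-tuples as given:

  1: (0, 1);  2: (3, 1);  3: (3, 2);  4: (3, 1);  5: (2, 2);  6: (0, 1);  7: (2, 2);  8: (3, 1);  9: (3, 1);  10: (2, 3);  11: (2, 3);  12: (3, 2);  13: (3, 2);  14: (2, 3);  15: (3, 2);  16: (0, 1);  17: (2, 2);  18: (2, 3);  19: (0, 1);  20: (0, 4);  21: (3, 1);  22: (3, 2);  23: (2, 2)

These 23 weights hit 6 W_5-dot-orbits; sizes (4, 5, 5, 4, 4, 1):

[[1, 6, 16, 19], [2, 4, 8, 9, 21], [3, 12, 13, 15, 22], [5, 7, 17, 23], [10, 11, 14, 18], [20]]


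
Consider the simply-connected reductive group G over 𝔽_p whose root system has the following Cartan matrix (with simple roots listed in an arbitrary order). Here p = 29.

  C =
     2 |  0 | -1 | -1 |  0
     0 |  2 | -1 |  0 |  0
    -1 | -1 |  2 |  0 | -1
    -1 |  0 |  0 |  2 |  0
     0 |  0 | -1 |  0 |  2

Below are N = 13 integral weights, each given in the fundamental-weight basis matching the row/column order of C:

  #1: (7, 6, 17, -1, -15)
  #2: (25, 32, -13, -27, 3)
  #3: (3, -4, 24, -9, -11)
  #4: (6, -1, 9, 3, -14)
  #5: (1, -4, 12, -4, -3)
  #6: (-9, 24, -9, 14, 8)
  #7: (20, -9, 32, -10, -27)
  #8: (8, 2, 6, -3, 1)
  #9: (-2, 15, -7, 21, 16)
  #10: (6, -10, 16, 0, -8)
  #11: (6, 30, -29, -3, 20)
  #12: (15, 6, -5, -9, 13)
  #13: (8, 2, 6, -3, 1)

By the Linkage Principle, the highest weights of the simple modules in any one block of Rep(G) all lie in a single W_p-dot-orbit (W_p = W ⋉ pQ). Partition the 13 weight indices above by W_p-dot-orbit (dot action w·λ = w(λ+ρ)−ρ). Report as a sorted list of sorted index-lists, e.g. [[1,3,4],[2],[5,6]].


D_5 Cartan matrix, 5 simple roots permuted; ρ=(1,1,1,1,1).

W_29-reps of the 13 weights in Ā_29 (same 5-coord order as C):

  1: (4, 3, 0, 4, 10);  2: (4, 3, 0, 4, 10);  3: (4, 3, 0, 4, 10);  4: (4, 3, 0, 4, 10);  5: (1, 3, 7, 2, 2);  6: (3, 9, 1, 1, 7);  7: (3, 9, 1, 1, 7);  8: (1, 3, 7, 2, 2);  9: (1, 3, 7, 2, 2);  10: (3, 9, 1, 1, 7);  11: (2, 1, 0, 19, 5);  12: (4, 3, 0, 4, 10);  13: (1, 3, 7, 2, 2)

4 distinct reps among the 13 weights ⇒ 4 W_29-linkage classes:

[[1, 2, 3, 4, 12], [5, 8, 9, 13], [6, 7, 10], [11]]


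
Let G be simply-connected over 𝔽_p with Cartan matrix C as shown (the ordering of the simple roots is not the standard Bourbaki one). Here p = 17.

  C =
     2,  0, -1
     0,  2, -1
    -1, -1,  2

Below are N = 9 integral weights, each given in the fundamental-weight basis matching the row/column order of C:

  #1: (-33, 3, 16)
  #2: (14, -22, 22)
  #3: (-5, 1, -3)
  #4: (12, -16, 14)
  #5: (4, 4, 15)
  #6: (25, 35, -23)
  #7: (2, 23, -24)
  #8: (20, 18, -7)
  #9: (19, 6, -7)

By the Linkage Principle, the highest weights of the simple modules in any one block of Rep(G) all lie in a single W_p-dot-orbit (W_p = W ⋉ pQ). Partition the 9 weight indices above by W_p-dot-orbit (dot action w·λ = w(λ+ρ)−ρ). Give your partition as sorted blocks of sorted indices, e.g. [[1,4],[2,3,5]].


A_3 Cartan matrix, 3 simple roots permuted; ρ=(1,1,1).

Ā_17 reps of the 9 weights (A_3, coords as presented):

  1: (2, 4, 0)
  2: (2, 4, 0)
  3: (2, 4, 0)
  4: (2, 4, 0)
  5: (4, 4, 8)
  6: (8, 2, 4)
  7: (10, 3, 3)
  8: (2, 4, 0)
  9: (10, 3, 3)

4 distinct reps among the 9 weights ⇒ 4 W_17-linkage classes:

[[1, 2, 3, 4, 8], [5], [6], [7, 9]]


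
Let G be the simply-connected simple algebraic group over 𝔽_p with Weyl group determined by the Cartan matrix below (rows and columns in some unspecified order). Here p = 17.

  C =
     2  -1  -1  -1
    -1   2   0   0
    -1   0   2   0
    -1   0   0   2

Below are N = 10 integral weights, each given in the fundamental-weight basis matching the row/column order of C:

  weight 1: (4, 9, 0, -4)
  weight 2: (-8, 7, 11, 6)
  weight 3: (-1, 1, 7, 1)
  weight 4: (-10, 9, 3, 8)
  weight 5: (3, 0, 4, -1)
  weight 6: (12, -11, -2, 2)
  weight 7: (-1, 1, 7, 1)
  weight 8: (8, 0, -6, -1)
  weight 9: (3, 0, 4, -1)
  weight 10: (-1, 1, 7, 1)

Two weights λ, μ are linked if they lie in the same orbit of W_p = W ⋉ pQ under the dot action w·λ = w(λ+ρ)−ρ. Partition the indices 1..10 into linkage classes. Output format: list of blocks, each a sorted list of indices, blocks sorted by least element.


Dynkin diagram of C (from the 6 off-diagonal −1 entries): D_4.

Folding the 10 weights λ_j+ρ into Ā_17 (reps in the given 4-coord order):

  1: (1, 10, 1, 3);  2: (4, 1, 5, 0);  3: (0, 2, 8, 2);  4: (4, 1, 5, 0);  5: (4, 1, 5, 0);  6: (1, 10, 1, 3);  7: (0, 2, 8, 2);  8: (4, 1, 5, 0);  9: (4, 1, 5, 0);  10: (0, 2, 8, 2)

3 distinct reps among the 10 weights ⇒ 3 W_17-linkage classes:

[[1, 6], [2, 4, 5, 8, 9], [3, 7, 10]]


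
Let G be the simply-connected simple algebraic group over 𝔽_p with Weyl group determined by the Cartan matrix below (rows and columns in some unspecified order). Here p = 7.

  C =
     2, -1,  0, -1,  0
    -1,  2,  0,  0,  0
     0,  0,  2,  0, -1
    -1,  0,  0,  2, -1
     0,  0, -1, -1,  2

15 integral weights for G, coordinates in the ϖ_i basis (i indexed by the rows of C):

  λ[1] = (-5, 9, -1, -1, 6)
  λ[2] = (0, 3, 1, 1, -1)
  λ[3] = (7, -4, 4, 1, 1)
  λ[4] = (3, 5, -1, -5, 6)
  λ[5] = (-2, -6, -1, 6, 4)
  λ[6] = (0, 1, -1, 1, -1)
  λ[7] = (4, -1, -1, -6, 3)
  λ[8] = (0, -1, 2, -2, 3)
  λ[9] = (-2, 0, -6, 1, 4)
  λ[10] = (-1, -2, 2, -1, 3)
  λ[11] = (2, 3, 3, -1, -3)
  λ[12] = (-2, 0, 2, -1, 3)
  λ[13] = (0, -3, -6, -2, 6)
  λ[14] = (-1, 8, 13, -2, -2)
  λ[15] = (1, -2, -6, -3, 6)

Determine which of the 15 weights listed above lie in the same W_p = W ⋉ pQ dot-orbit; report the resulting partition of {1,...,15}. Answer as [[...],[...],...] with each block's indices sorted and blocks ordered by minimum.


C ↔ A_5 under row/col permutation; |W(A_5)| = 720.

Alcove-folded reps (p=7, 15 weights, presented ϖ-order):

  1: (0, 0, 3, 1, 3)
  2: (1, 2, 0, 2, 0)
  3: (1, 2, 0, 2, 0)
  4: (0, 0, 3, 1, 3)
  5: (1, 0, 1, 1, 0)
  6: (1, 2, 0, 2, 0)
  7: (0, 0, 1, 4, 0)
  8: (0, 0, 3, 1, 3)
  9: (1, 0, 5, 1, 0)
  10: (0, 0, 3, 1, 3)
  11: (1, 2, 0, 2, 0)
  12: (0, 0, 3, 1, 3)
  13: (1, 0, 5, 1, 0)
  14: (1, 0, 5, 1, 0)
  15: (1, 0, 5, 1, 0)

5 distinct reps among the 15 weights ⇒ 5 W_7-linkage classes:

[[1, 4, 8, 10, 12], [2, 3, 6, 11], [5], [7], [9, 13, 14, 15]]


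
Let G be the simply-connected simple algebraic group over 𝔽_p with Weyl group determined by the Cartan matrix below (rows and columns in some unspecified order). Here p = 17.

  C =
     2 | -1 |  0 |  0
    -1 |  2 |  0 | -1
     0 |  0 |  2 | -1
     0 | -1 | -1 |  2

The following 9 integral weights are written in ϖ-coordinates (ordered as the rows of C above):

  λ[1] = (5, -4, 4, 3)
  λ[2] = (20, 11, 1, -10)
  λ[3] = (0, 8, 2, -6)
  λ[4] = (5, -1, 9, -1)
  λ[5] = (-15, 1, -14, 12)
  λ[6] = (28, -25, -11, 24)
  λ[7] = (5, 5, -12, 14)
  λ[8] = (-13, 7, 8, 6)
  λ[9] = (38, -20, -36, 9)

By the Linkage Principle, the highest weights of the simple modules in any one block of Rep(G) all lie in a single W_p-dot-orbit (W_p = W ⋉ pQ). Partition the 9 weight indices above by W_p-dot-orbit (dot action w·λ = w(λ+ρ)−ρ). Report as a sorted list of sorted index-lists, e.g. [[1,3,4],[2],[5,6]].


A_4 Cartan matrix, 4 simple roots permuted; ρ=(1,1,1,1).

Each λ_j+ρ reduced to Ā_17; 4-tuples below use C's row order:

  1: (3, 3, 5, 1);  2: (1, 4, 2, 3);  3: (1, 4, 2, 3);  4: (6, 0, 10, 0);  5: (2, 0, 1, 12);  6: (1, 4, 2, 3);  7: (4, 2, 1, 4);  8: (1, 4, 2, 3);  9: (1, 4, 2, 3)

The 9 indices split into 5 linkage classes (same alcove rep ⇔ same W_17-dot-orbit):

[[1], [2, 3, 6, 8, 9], [4], [5], [7]]


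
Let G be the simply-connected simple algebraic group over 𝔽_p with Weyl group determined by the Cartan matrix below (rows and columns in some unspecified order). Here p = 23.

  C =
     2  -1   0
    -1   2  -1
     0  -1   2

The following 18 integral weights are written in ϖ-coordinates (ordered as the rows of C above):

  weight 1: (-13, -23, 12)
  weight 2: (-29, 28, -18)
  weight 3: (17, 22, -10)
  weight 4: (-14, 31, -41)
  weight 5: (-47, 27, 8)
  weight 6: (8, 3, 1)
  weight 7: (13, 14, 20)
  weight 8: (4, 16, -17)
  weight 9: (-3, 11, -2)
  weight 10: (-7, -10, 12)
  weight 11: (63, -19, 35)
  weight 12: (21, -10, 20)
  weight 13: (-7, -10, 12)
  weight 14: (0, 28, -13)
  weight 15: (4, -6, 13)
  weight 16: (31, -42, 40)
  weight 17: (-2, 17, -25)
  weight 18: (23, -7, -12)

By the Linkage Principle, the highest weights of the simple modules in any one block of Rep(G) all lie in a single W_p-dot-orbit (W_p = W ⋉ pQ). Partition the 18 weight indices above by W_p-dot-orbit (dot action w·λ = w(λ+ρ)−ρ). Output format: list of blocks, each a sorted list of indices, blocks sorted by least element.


Dynkin diagram of C (from the 4 off-diagonal −1 entries): A_3.

W_23-reps of the 18 weights in Ā_23 (same 3-coord order as C):

  1: (2, 9, 1)
  2: (6, 11, 5)
  3: (0, 5, 9)
  4: (9, 4, 2)
  5: (0, 5, 9)
  6: (9, 4, 2)
  7: (9, 4, 2)
  8: (5, 1, 16)
  9: (2, 9, 1)
  10: (9, 4, 2)
  11: (5, 0, 13)
  12: (2, 9, 1)
  13: (9, 4, 2)
  14: (6, 11, 5)
  15: (0, 5, 9)
  16: (0, 5, 9)
  17: (5, 1, 16)
  18: (6, 11, 5)

These 18 weights hit 6 W_23-dot-orbits; sizes (3, 3, 4, 5, 2, 1):

[[1, 9, 12], [2, 14, 18], [3, 5, 15, 16], [4, 6, 7, 10, 13], [8, 17], [11]]


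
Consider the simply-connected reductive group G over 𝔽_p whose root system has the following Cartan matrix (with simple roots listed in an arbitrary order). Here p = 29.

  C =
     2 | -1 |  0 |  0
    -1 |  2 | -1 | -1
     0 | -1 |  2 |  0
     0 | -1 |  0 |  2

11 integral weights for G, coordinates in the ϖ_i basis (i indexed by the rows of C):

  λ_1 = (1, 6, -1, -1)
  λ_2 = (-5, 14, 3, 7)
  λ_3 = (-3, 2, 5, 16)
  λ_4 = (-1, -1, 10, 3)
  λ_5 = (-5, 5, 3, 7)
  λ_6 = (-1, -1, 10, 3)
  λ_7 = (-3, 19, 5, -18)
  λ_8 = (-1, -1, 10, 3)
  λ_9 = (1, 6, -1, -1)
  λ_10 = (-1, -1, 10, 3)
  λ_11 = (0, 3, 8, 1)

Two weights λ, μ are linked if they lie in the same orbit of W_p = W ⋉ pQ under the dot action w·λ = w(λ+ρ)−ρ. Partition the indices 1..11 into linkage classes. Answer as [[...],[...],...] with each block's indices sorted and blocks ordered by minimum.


D_4 Cartan matrix, 4 simple roots permuted; ρ=(1,1,1,1).

λ_j+ρ reflected into Ā_29 (⟨·,θ^∨⟩≤29); 4-tuples as given:

  [1] (2, 7, 0, 0);  [2] (4, 2, 4, 8);  [3] (2, 1, 6, 17);  [4] (0, 0, 11, 4);  [5] (4, 2, 4, 8);  [6] (0, 0, 11, 4);  [7] (2, 1, 6, 17);  [8] (0, 0, 11, 4);  [9] (2, 7, 0, 0);  [10] (0, 0, 11, 4);  [11] (1, 4, 9, 2)

Grouping the 11 weights by Ā_29-representative: 5 linkage classes.

[[1, 9], [2, 5], [3, 7], [4, 6, 8, 10], [11]]


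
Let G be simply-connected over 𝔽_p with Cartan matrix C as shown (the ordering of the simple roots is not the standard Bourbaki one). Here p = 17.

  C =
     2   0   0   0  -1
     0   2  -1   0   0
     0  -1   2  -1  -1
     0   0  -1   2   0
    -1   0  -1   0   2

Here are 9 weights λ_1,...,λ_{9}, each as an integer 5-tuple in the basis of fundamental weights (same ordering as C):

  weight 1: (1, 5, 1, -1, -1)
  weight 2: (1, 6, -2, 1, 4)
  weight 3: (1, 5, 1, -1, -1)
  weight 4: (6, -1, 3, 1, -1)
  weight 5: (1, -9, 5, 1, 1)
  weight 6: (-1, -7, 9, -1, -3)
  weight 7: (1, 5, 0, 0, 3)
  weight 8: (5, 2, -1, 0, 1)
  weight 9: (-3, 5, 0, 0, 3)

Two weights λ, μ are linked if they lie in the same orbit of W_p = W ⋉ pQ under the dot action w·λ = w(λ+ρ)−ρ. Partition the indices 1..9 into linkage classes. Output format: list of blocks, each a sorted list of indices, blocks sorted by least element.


C ↔ D_5 under row/col permutation; |W(D_5)| = 1920.

Each λ_j+ρ reduced to Ā_17; 5-tuples below use C's row order:

  1: (2, 6, 2, 0, 0) · 2: (2, 6, 1, 1, 2) · 3: (2, 6, 2, 0, 0) · 4: (7, 0, 4, 2, 0) · 5: (2, 6, 2, 0, 0) · 6: (2, 6, 2, 0, 0) · 7: (2, 6, 1, 1, 2) · 8: (6, 3, 0, 1, 2) · 9: (2, 6, 1, 1, 2)

Linkage partition of the 9 weights (4 classes, p=17):

[[1, 3, 5, 6], [2, 7, 9], [4], [8]]


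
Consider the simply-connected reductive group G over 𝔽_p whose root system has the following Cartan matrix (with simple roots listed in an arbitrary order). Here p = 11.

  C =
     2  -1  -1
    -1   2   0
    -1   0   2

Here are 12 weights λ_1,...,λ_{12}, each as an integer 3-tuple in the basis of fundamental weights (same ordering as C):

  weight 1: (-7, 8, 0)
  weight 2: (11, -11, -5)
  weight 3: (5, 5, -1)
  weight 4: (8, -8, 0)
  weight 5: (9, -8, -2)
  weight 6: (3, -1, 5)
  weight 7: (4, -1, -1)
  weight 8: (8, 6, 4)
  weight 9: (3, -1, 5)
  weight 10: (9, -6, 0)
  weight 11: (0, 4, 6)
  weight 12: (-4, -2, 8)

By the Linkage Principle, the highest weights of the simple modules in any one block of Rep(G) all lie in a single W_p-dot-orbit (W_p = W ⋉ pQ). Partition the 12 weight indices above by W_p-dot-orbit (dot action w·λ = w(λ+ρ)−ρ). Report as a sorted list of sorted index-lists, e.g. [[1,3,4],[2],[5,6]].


C ↔ A_3 under row/col permutation; |W(A_3)| = 24.

λ_j+ρ reflected into Ā_11 (⟨·,θ^∨⟩≤11); 3-tuples as given:

  λ_1+ρ ↦ (1, 3, 5)
  λ_2+ρ ↦ (2, 7, 1)
  λ_3+ρ ↦ (5, 5, 1)
  λ_4+ρ ↦ (2, 7, 1)
  λ_5+ρ ↦ (2, 7, 1)
  λ_6+ρ ↦ (4, 0, 6)
  λ_7+ρ ↦ (5, 0, 0)
  λ_8+ρ ↦ (1, 3, 5)
  λ_9+ρ ↦ (4, 0, 6)
  λ_10+ρ ↦ (5, 5, 1)
  λ_11+ρ ↦ (1, 3, 5)
  λ_12+ρ ↦ (1, 3, 5)

These 12 weights hit 5 W_11-dot-orbits; sizes (4, 3, 2, 2, 1):

[[1, 8, 11, 12], [2, 4, 5], [3, 10], [6, 9], [7]]


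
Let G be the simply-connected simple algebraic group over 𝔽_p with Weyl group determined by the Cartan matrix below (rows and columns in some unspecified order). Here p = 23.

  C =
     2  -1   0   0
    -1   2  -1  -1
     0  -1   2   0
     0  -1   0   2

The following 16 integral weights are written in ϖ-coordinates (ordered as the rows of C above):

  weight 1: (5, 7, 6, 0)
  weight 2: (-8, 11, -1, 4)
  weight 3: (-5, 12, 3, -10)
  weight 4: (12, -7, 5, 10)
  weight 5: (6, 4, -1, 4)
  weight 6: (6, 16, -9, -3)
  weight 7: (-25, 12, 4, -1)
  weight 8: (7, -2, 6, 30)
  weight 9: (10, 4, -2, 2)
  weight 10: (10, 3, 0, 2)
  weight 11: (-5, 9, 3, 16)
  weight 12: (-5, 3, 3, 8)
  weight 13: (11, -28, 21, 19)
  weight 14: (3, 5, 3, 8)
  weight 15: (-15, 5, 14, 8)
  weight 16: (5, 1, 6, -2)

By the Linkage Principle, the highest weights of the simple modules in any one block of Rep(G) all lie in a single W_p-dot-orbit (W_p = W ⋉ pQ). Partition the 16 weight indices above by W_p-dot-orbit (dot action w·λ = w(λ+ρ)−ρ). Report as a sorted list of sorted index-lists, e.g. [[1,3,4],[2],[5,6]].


Type D_4, rank 4, |W|=192; reorder rows/cols to standard.

λ_j+ρ reflected into Ā_23 (⟨·,θ^∨⟩≤23); 4-tuples as given:

  λ_1 → (6, 1, 7, 1) · λ_2 → (7, 5, 0, 5) · λ_3 → (4, 0, 4, 9) · λ_4 → (7, 5, 0, 5) · λ_5 → (7, 5, 0, 5) · λ_6 → (6, 1, 7, 1) · λ_7 → (7, 5, 0, 5) · λ_8 → (6, 1, 7, 1) · λ_9 → (11, 4, 1, 3) · λ_10 → (11, 4, 1, 3) · λ_11 → (4, 0, 4, 9) · λ_12 → (4, 0, 4, 9) · λ_13 → (11, 4, 1, 3) · λ_14 → (4, 0, 4, 9) · λ_15 → (6, 1, 7, 1) · λ_16 → (6, 1, 7, 1)

Partition of {1..16} into 4 W_23-dot-orbits:

[[1, 6, 8, 15, 16], [2, 4, 5, 7], [3, 11, 12, 14], [9, 10, 13]]


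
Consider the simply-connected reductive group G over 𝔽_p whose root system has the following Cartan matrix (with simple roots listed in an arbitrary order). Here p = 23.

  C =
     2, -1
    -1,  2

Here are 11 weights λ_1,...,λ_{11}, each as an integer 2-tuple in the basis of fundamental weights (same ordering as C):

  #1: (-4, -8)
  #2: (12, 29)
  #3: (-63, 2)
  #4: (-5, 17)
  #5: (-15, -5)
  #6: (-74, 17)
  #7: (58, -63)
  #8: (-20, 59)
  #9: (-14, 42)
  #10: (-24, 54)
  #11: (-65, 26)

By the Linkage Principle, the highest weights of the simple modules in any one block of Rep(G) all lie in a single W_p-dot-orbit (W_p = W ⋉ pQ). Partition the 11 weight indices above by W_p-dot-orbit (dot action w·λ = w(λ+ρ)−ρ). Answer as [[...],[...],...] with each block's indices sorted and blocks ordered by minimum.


Dynkin diagram of C (from the 2 off-diagonal −1 entries): A_2.

Ā_23 reps of the 11 weights (A_2, coords as presented):

  λ_1+ρ ↦ (7, 3) · λ_2+ρ ↦ (7, 3) · λ_3+ρ ↦ (7, 3) · λ_4+ρ ↦ (4, 14) · λ_5+ρ ↦ (4, 14) · λ_6+ρ ↦ (4, 14) · λ_7+ρ ↦ (7, 3) · λ_8+ρ ↦ (4, 14) · λ_9+ρ ↦ (7, 3) · λ_10+ρ ↦ (0, 9) · λ_11+ρ ↦ (4, 14)

Partition of {1..11} into 3 W_23-dot-orbits:

[[1, 2, 3, 7, 9], [4, 5, 6, 8, 11], [10]]


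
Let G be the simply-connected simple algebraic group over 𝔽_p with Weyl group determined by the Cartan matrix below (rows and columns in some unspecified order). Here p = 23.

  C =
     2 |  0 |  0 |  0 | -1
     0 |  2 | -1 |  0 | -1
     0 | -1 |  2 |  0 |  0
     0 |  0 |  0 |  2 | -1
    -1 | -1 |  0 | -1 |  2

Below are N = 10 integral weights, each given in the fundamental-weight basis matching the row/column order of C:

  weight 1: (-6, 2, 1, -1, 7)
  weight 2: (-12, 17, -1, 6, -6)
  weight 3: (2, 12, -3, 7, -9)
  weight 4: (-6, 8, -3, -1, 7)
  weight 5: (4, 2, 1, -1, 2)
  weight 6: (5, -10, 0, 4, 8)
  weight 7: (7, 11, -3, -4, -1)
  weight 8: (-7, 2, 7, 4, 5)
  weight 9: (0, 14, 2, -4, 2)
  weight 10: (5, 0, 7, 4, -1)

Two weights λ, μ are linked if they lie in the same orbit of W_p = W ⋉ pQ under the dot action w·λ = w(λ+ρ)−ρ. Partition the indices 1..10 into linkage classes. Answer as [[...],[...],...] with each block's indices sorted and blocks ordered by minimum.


Root system D_5: the 5×5 matrix C matches after relabeling.

Folding the 10 weights λ_j+ρ into Ā_23 (reps in the given 5-coord order):

  1: (5, 3, 2, 0, 3)
  2: (5, 2, 0, 9, 2)
  3: (5, 3, 2, 0, 3)
  4: (5, 3, 2, 0, 3)
  5: (5, 3, 2, 0, 3)
  6: (6, 1, 8, 5, 0)
  7: (5, 3, 2, 0, 3)
  8: (6, 1, 8, 5, 0)
  9: (1, 1, 3, 3, 0)
  10: (6, 1, 8, 5, 0)

4 distinct reps among the 10 weights ⇒ 4 W_23-linkage classes:

[[1, 3, 4, 5, 7], [2], [6, 8, 10], [9]]


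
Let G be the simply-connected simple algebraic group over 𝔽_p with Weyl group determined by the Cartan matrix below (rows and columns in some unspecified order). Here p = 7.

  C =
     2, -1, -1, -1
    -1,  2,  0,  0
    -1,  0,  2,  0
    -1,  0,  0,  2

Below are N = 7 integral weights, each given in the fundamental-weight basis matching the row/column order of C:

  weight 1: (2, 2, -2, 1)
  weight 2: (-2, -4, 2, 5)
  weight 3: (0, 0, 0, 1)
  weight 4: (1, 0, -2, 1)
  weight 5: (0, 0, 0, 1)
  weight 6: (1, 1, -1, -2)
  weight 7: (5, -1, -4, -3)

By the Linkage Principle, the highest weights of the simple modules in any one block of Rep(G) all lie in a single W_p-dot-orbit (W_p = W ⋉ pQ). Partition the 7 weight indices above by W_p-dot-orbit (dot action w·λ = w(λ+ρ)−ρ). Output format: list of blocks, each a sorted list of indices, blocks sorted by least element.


Dynkin diagram of C (from the 6 off-diagonal −1 entries): D_4.

Alcove-folded reps (p=7, 7 weights, presented ϖ-order):

    λ_1+ρ ↦ (1, 2, 0, 1)
    λ_2+ρ ↦ (1, 1, 1, 2)
    λ_3+ρ ↦ (1, 1, 1, 2)
    λ_4+ρ ↦ (1, 1, 1, 2)
    λ_5+ρ ↦ (1, 1, 1, 2)
    λ_6+ρ ↦ (1, 2, 0, 1)
    λ_7+ρ ↦ (1, 0, 3, 2)

Grouping the 7 weights by Ā_7-representative: 3 linkage classes.

[[1, 6], [2, 3, 4, 5], [7]]


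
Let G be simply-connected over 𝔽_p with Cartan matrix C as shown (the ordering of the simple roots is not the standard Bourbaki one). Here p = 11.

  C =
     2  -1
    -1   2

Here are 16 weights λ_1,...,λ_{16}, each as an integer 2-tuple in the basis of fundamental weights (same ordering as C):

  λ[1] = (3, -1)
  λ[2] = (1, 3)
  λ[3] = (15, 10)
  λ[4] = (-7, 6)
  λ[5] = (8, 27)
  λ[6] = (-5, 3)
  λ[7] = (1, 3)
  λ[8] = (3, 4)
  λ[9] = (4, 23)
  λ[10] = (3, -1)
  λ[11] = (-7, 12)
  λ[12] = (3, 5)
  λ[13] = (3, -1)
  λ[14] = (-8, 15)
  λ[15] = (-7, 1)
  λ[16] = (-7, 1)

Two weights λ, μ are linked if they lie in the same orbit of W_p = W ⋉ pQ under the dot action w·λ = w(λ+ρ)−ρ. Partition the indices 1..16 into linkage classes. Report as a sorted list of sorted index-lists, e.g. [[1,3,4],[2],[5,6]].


Type A_2, rank 2, |W|=6; reorder rows/cols to standard.

Alcove-folded reps (p=11, 16 weights, presented ϖ-order):

  λ_1+ρ ↦ (4, 0)
  λ_2+ρ ↦ (2, 4)
  λ_3+ρ ↦ (5, 0)
  λ_4+ρ ↦ (6, 1)
  λ_5+ρ ↦ (4, 5)
  λ_6+ρ ↦ (4, 0)
  λ_7+ρ ↦ (2, 4)
  λ_8+ρ ↦ (4, 5)
  λ_9+ρ ↦ (4, 5)
  λ_10+ρ ↦ (4, 0)
  λ_11+ρ ↦ (4, 5)
  λ_12+ρ ↦ (4, 6)
  λ_13+ρ ↦ (4, 0)
  λ_14+ρ ↦ (2, 4)
  λ_15+ρ ↦ (2, 4)
  λ_16+ρ ↦ (2, 4)

Partition of {1..16} into 6 W_11-dot-orbits:

[[1, 6, 10, 13], [2, 7, 14, 15, 16], [3], [4], [5, 8, 9, 11], [12]]


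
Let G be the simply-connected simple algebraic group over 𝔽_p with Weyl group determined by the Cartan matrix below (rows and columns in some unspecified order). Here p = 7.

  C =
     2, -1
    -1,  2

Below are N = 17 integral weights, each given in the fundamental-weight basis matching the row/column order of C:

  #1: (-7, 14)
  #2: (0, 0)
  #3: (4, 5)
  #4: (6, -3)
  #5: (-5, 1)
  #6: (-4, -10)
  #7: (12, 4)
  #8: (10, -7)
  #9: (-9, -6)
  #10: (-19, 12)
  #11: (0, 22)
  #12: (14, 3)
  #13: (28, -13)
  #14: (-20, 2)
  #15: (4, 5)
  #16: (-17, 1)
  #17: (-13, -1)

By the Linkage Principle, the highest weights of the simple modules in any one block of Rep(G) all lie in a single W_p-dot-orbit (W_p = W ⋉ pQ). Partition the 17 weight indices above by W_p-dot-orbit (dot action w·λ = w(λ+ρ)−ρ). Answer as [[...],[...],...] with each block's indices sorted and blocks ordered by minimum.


Cartan matrix: type A_2 (|W|=6); un-permuting the 2 rows.

Folding the 17 weights λ_j+ρ into Ā_7 (reps in the given 2-coord order):

  λ_1+ρ ↦ (1, 1)
  λ_2+ρ ↦ (1, 1)
  λ_3+ρ ↦ (1, 2)
  λ_4+ρ ↦ (5, 2)
  λ_5+ρ ↦ (2, 2)
  λ_6+ρ ↦ (2, 2)
  λ_7+ρ ↦ (4, 2)
  λ_8+ρ ↦ (1, 2)
  λ_9+ρ ↦ (1, 1)
  λ_10+ρ ↦ (4, 2)
  λ_11+ρ ↦ (1, 2)
  λ_12+ρ ↦ (4, 2)
  λ_13+ρ ↦ (1, 2)
  λ_14+ρ ↦ (2, 3)
  λ_15+ρ ↦ (1, 2)
  λ_16+ρ ↦ (5, 2)
  λ_17+ρ ↦ (5, 2)

The 17 indices split into 6 linkage classes (same alcove rep ⇔ same W_7-dot-orbit):

[[1, 2, 9], [3, 8, 11, 13, 15], [4, 16, 17], [5, 6], [7, 10, 12], [14]]


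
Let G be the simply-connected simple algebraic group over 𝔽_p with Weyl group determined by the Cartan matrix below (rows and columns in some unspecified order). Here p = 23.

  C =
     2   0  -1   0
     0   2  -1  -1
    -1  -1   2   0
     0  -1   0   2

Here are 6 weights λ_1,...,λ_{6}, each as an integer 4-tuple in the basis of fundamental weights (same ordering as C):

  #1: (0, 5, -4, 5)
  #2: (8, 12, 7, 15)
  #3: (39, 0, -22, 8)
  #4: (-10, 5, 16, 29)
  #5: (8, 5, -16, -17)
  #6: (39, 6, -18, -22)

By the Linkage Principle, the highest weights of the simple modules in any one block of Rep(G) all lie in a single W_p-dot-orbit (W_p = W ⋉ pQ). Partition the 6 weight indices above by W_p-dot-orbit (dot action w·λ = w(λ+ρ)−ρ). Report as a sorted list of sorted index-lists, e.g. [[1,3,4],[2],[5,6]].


A_4 Cartan matrix, 4 simple roots permuted; ρ=(1,1,1,1).

Folding the 6 weights λ_j+ρ into Ā_23 (reps in the given 4-coord order):

  λ_1+ρ ↦ (2, 3, 1, 6) · λ_2+ρ ↦ (8, 0, 6, 7) · λ_3+ρ ↦ (2, 3, 1, 6) · λ_4+ρ ↦ (8, 0, 6, 7) · λ_5+ρ ↦ (8, 0, 6, 7) · λ_6+ρ ↦ (8, 0, 6, 7)

The 6 indices split into 2 linkage classes (same alcove rep ⇔ same W_23-dot-orbit):

[[1, 3], [2, 4, 5, 6]]


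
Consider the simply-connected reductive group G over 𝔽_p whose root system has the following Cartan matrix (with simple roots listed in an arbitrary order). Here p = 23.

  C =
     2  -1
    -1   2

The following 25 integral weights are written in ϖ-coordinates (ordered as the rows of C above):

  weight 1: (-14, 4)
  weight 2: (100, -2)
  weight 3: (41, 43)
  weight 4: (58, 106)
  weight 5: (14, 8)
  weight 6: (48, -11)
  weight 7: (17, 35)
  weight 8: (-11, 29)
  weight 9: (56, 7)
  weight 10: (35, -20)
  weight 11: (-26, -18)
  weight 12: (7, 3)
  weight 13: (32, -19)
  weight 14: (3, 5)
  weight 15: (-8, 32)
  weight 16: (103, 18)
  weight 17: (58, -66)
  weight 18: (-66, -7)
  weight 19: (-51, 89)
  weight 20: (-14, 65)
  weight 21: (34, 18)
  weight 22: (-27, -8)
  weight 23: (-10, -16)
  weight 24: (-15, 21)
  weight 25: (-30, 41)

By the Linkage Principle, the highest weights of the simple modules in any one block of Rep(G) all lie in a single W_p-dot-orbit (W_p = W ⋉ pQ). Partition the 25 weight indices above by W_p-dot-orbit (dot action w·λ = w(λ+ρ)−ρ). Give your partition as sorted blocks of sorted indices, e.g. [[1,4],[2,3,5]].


Dynkin diagram of C (from the 2 off-diagonal −1 entries): A_2.

Each λ_j+ρ reduced to Ā_23; 2-tuples below use C's row order:

    λ_1 → (5, 8)
    λ_2 → (14, 8)
    λ_3 → (2, 4)
    λ_4 → (5, 8)
    λ_5 → (14, 8)
    λ_6 → (3, 13)
    λ_7 → (5, 8)
    λ_8 → (3, 13)
    λ_9 → (8, 4)
    λ_10 → (4, 6)
    λ_11 → (2, 4)
    λ_12 → (8, 4)
    λ_13 → (5, 8)
    λ_14 → (4, 6)
    λ_15 → (3, 13)
    λ_16 → (8, 4)
    λ_17 → (4, 6)
    λ_18 → (2, 4)
    λ_19 → (2, 4)
    λ_20 → (3, 13)
    λ_21 → (8, 4)
    λ_22 → (3, 13)
    λ_23 → (14, 8)
    λ_24 → (14, 8)
    λ_25 → (4, 6)

These 25 weights hit 6 W_23-dot-orbits; sizes (4, 4, 4, 5, 4, 4):

[[1, 4, 7, 13], [2, 5, 23, 24], [3, 11, 18, 19], [6, 8, 15, 20, 22], [9, 12, 16, 21], [10, 14, 17, 25]]
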